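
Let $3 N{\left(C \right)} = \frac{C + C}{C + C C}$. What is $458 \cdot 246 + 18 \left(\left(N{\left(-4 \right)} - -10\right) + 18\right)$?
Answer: $113168$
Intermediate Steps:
$N{\left(C \right)} = \frac{2 C}{3 \left(C + C^{2}\right)}$ ($N{\left(C \right)} = \frac{\left(C + C\right) \frac{1}{C + C C}}{3} = \frac{2 C \frac{1}{C + C^{2}}}{3} = \frac{2 C}{3 \left(C + C^{2}\right)}$)
$458 \cdot 246 + 18 \left(\left(N{\left(-4 \right)} - -10\right) + 18\right) = 458 \cdot 246 + 18 \left(\left(\frac{2}{3 \left(1 - 4\right)} - -10\right) + 18\right) = 112668 + 18 \left(\left(\frac{2}{3 \left(-3\right)} + 10\right) + 18\right) = 112668 + 18 \left(\left(\frac{2}{3} \left(- \frac{1}{3}\right) + 10\right) + 18\right) = 112668 + 18 \left(\left(- \frac{2}{9} + 10\right) + 18\right) = 112668 + 18 \left(\frac{88}{9} + 18\right) = 112668 + 18 \cdot \frac{250}{9} = 112668 + 500 = 113168$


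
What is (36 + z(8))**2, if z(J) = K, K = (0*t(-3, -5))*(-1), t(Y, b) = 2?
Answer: 1296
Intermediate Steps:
K = 0 (K = (0*2)*(-1) = 0*(-1) = 0)
z(J) = 0
(36 + z(8))**2 = (36 + 0)**2 = 36**2 = 1296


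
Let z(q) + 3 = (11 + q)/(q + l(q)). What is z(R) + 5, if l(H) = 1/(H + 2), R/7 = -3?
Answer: 99/40 ≈ 2.4750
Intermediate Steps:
R = -21 (R = 7*(-3) = -21)
l(H) = 1/(2 + H)
z(q) = -3 + (11 + q)/(q + 1/(2 + q))
z(R) + 5 = (-3 - (-11 + 2*(-21))*(2 - 21))/(1 - 21*(2 - 21)) + 5 = (-3 - 1*(-11 - 42)*(-19))/(1 - 21*(-19)) + 5 = (-3 - 1*(-53)*(-19))/(1 + 399) + 5 = (-3 - 1007)/400 + 5 = (1/400)*(-1010) + 5 = -101/40 + 5 = 99/40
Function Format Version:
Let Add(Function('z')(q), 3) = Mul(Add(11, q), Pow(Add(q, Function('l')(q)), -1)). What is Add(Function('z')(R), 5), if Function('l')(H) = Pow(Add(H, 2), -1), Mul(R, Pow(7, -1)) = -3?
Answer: Rational(99, 40) ≈ 2.4750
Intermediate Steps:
R = -21 (R = Mul(7, -3) = -21)
Function('l')(H) = Pow(Add(2, H), -1)
Function('z')(q) = Add(-3, Mul(Pow(Add(q, Pow(Add(2, q), -1)), -1), Add(11, q))) (Function('z')(q) = Add(-3, Mul(Add(11, q), Pow(Add(q, Pow(Add(2, q), -1)), -1))) = Add(-3, Mul(Pow(Add(q, Pow(Add(2, q), -1)), -1), Add(11, q))))
Add(Function('z')(R), 5) = Add(Mul(Pow(Add(1, Mul(-21, Add(2, -21))), -1), Add(-3, Mul(-1, Add(-11, Mul(2, -21)), Add(2, -21)))), 5) = Add(Mul(Pow(Add(1, Mul(-21, -19)), -1), Add(-3, Mul(-1, Add(-11, -42), -19))), 5) = Add(Mul(Pow(Add(1, 399), -1), Add(-3, Mul(-1, -53, -19))), 5) = Add(Mul(Pow(400, -1), Add(-3, -1007)), 5) = Add(Mul(Rational(1, 400), -1010), 5) = Add(Rational(-101, 40), 5) = Rational(99, 40)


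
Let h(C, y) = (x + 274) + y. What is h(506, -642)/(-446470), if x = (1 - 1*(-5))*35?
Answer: 79/223235 ≈ 0.00035389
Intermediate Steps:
x = 210 (x = (1 + 5)*35 = 6*35 = 210)
h(C, y) = 484 + y (h(C, y) = (210 + 274) + y = 484 + y)
h(506, -642)/(-446470) = (484 - 642)/(-446470) = -158*(-1/446470) = 79/223235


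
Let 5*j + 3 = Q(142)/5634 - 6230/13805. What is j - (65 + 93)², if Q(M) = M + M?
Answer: -970843583471/38888685 ≈ -24965.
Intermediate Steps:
Q(M) = 2*M
j = -26451131/38888685 (j = -⅗ + ((2*142)/5634 - 6230/13805)/5 = -⅗ + (284*(1/5634) - 6230*1/13805)/5 = -⅗ + (142/2817 - 1246/2761)/5 = -⅗ + (⅕)*(-3117920/7777737) = -⅗ - 623584/7777737 = -26451131/38888685 ≈ -0.68018)
j - (65 + 93)² = -26451131/38888685 - (65 + 93)² = -26451131/38888685 - 1*158² = -26451131/38888685 - 1*24964 = -26451131/38888685 - 24964 = -970843583471/38888685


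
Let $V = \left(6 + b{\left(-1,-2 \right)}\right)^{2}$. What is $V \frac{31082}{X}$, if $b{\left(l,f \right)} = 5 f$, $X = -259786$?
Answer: $- \frac{248656}{129893} \approx -1.9143$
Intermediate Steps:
$V = 16$ ($V = \left(6 + 5 \left(-2\right)\right)^{2} = \left(6 - 10\right)^{2} = \left(-4\right)^{2} = 16$)
$V \frac{31082}{X} = 16 \frac{31082}{-259786} = 16 \cdot 31082 \left(- \frac{1}{259786}\right) = 16 \left(- \frac{15541}{129893}\right) = - \frac{248656}{129893}$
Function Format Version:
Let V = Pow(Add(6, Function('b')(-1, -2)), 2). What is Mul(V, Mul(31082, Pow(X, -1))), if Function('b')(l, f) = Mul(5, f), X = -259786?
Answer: Rational(-248656, 129893) ≈ -1.9143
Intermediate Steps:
V = 16 (V = Pow(Add(6, Mul(5, -2)), 2) = Pow(Add(6, -10), 2) = Pow(-4, 2) = 16)
Mul(V, Mul(31082, Pow(X, -1))) = Mul(16, Mul(31082, Pow(-259786, -1))) = Mul(16, Mul(31082, Rational(-1, 259786))) = Mul(16, Rational(-15541, 129893)) = Rational(-248656, 129893)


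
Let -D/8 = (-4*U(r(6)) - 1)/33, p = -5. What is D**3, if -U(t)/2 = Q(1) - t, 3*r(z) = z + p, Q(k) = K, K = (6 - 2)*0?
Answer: 512/729 ≈ 0.70233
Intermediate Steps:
K = 0 (K = 4*0 = 0)
Q(k) = 0
r(z) = -5/3 + z/3 (r(z) = (z - 5)/3 = (-5 + z)/3 = -5/3 + z/3)
U(t) = 2*t (U(t) = -2*(0 - t) = -(-2)*t = 2*t)
D = 8/9 (D = -8*(-8*(-5/3 + (1/3)*6) - 1)/33 = -8*(-8*(-5/3 + 2) - 1)/33 = -8*(-8/3 - 1)/33 = -(-88)/(3*33) = -8*(-1/9) = 8/9 ≈ 0.88889)
D**3 = (8/9)**3 = 512/729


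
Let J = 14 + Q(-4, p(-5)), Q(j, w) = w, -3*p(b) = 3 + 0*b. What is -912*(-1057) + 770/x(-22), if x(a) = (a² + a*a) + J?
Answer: 945669074/981 ≈ 9.6399e+5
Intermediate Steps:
p(b) = -1 (p(b) = -(3 + 0*b)/3 = -(3 + 0)/3 = -⅓*3 = -1)
J = 13 (J = 14 - 1 = 13)
x(a) = 13 + 2*a² (x(a) = (a² + a*a) + 13 = (a² + a²) + 13 = 2*a² + 13 = 13 + 2*a²)
-912*(-1057) + 770/x(-22) = -912*(-1057) + 770/(13 + 2*(-22)²) = 963984 + 770/(13 + 2*484) = 963984 + 770/(13 + 968) = 963984 + 770/981 = 945669074/981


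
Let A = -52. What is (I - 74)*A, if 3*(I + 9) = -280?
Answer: 27508/3 ≈ 9169.3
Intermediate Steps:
I = -307/3 (I = -9 + (⅓)*(-280) = -9 - 280/3 = -307/3 ≈ -102.33)
(I - 74)*A = (-307/3 - 74)*(-52) = -529/3*(-52) = 27508/3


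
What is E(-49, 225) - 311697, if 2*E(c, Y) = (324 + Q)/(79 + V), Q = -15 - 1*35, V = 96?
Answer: -54546838/175 ≈ -3.1170e+5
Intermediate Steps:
Q = -50 (Q = -15 - 35 = -50)
E(c, Y) = 137/175 (E(c, Y) = ((324 - 50)/(79 + 96))/2 = (274/175)/2 = (274*(1/175))/2 = (½)*(274/175) = 137/175)
E(-49, 225) - 311697 = 137/175 - 311697 = -54546838/175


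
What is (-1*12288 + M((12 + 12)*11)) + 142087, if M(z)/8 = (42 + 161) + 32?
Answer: 131679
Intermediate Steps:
M(z) = 1880 (M(z) = 8*((42 + 161) + 32) = 8*(203 + 32) = 8*235 = 1880)
(-1*12288 + M((12 + 12)*11)) + 142087 = (-1*12288 + 1880) + 142087 = (-12288 + 1880) + 142087 = -10408 + 142087 = 131679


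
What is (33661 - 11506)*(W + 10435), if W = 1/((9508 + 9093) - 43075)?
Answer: 1886027005765/8158 ≈ 2.3119e+8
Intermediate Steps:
W = -1/24474 (W = 1/(18601 - 43075) = 1/(-24474) = -1/24474 ≈ -4.0860e-5)
(33661 - 11506)*(W + 10435) = (33661 - 11506)*(-1/24474 + 10435) = 22155*(255386189/24474) = 1886027005765/8158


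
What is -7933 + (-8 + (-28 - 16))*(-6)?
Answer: -7621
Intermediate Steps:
-7933 + (-8 + (-28 - 16))*(-6) = -7933 + (-8 - 44)*(-6) = -7933 - 52*(-6) = -7933 + 312 = -7621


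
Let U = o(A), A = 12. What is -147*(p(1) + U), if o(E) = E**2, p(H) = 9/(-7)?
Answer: -20979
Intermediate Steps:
p(H) = -9/7 (p(H) = 9*(-1/7) = -9/7)
U = 144 (U = 12**2 = 144)
-147*(p(1) + U) = -147*(-9/7 + 144) = -147*999/7 = -20979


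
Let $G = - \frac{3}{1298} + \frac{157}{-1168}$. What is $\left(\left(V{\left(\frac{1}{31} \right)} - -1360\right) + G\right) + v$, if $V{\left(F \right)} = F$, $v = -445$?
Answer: $\frac{21499122717}{23498992} \approx 914.9$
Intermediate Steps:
$G = - \frac{103645}{758032}$ ($G = \left(-3\right) \frac{1}{1298} + 157 \left(- \frac{1}{1168}\right) = - \frac{3}{1298} - \frac{157}{1168} = - \frac{103645}{758032} \approx -0.13673$)
$\left(\left(V{\left(\frac{1}{31} \right)} - -1360\right) + G\right) + v = \left(\left(\frac{1}{31} - -1360\right) - \frac{103645}{758032}\right) - 445 = \left(\left(\frac{1}{31} + 1360\right) - \frac{103645}{758032}\right) - 445 = \left(\frac{42161}{31} - \frac{103645}{758032}\right) - 445 = \frac{31956174157}{23498992} - 445 = \frac{21499122717}{23498992}$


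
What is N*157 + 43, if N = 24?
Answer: 3811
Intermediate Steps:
N*157 + 43 = 24*157 + 43 = 3768 + 43 = 3811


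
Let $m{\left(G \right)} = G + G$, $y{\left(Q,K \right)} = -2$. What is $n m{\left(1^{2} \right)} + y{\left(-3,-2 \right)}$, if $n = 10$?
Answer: $18$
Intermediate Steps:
$m{\left(G \right)} = 2 G$
$n m{\left(1^{2} \right)} + y{\left(-3,-2 \right)} = 10 \cdot 2 \cdot 1^{2} - 2 = 10 \cdot 2 \cdot 1 - 2 = 10 \cdot 2 - 2 = 20 - 2 = 18$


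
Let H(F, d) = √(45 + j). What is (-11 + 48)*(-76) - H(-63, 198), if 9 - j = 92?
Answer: -2812 - I*√38 ≈ -2812.0 - 6.1644*I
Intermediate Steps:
j = -83 (j = 9 - 1*92 = 9 - 92 = -83)
H(F, d) = I*√38 (H(F, d) = √(45 - 83) = √(-38) = I*√38)
(-11 + 48)*(-76) - H(-63, 198) = (-11 + 48)*(-76) - I*√38 = 37*(-76) - I*√38 = -2812 - I*√38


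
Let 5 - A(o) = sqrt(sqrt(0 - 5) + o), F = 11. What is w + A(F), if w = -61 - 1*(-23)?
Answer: -33 - sqrt(11 + I*sqrt(5)) ≈ -36.334 - 0.33539*I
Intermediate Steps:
w = -38 (w = -61 + 23 = -38)
A(o) = 5 - sqrt(o + I*sqrt(5)) (A(o) = 5 - sqrt(sqrt(0 - 5) + o) = 5 - sqrt(sqrt(-5) + o) = 5 - sqrt(I*sqrt(5) + o) = 5 - sqrt(o + I*sqrt(5)))
w + A(F) = -38 + (5 - sqrt(11 + I*sqrt(5))) = -33 - sqrt(11 + I*sqrt(5))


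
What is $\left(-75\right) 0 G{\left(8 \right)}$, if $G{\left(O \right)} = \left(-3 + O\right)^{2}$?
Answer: $0$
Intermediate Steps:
$\left(-75\right) 0 G{\left(8 \right)} = \left(-75\right) 0 \left(-3 + 8\right)^{2} = 0 \cdot 5^{2} = 0 \cdot 25 = 0$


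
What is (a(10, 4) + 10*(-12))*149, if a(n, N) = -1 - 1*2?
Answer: -18327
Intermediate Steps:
a(n, N) = -3 (a(n, N) = -1 - 2 = -3)
(a(10, 4) + 10*(-12))*149 = (-3 + 10*(-12))*149 = (-3 - 120)*149 = -123*149 = -18327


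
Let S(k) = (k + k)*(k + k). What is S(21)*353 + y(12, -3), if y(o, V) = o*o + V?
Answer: 622833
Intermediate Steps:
S(k) = 4*k² (S(k) = (2*k)*(2*k) = 4*k²)
y(o, V) = V + o² (y(o, V) = o² + V = V + o²)
S(21)*353 + y(12, -3) = (4*21²)*353 + (-3 + 12²) = (4*441)*353 + (-3 + 144) = 1764*353 + 141 = 622692 + 141 = 622833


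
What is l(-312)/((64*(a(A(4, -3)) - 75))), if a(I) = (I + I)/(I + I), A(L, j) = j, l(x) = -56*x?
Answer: -273/74 ≈ -3.6892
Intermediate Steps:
a(I) = 1 (a(I) = (2*I)/((2*I)) = (2*I)*(1/(2*I)) = 1)
l(-312)/((64*(a(A(4, -3)) - 75))) = (-56*(-312))/((64*(1 - 75))) = 17472/((64*(-74))) = 17472/(-4736) = 17472*(-1/4736) = -273/74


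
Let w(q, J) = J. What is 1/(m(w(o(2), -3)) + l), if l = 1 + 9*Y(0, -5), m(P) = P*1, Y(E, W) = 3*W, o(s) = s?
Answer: -1/137 ≈ -0.0072993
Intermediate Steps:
m(P) = P
l = -134 (l = 1 + 9*(3*(-5)) = 1 + 9*(-15) = 1 - 135 = -134)
1/(m(w(o(2), -3)) + l) = 1/(-3 - 134) = 1/(-137) = -1/137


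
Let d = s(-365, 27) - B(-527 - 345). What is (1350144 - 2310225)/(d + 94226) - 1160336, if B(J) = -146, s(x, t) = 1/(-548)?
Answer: -60008294451668/51715855 ≈ -1.1603e+6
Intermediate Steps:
s(x, t) = -1/548
d = 80007/548 (d = -1/548 - 1*(-146) = -1/548 + 146 = 80007/548 ≈ 146.00)
(1350144 - 2310225)/(d + 94226) - 1160336 = (1350144 - 2310225)/(80007/548 + 94226) - 1160336 = -960081/51715855/548 - 1160336 = -960081*548/51715855 - 1160336 = -526124388/51715855 - 1160336 = -60008294451668/51715855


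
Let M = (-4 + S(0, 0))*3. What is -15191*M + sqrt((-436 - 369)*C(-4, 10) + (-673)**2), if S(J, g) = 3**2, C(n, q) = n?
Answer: -227865 + sqrt(456149) ≈ -2.2719e+5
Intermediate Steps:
S(J, g) = 9
M = 15 (M = (-4 + 9)*3 = 5*3 = 15)
-15191*M + sqrt((-436 - 369)*C(-4, 10) + (-673)**2) = -15191*15 + sqrt((-436 - 369)*(-4) + (-673)**2) = -227865 + sqrt(-805*(-4) + 452929) = -227865 + sqrt(3220 + 452929) = -227865 + sqrt(456149)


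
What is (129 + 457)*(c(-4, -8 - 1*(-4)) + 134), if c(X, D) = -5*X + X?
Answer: 87900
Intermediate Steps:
c(X, D) = -4*X
(129 + 457)*(c(-4, -8 - 1*(-4)) + 134) = (129 + 457)*(-4*(-4) + 134) = 586*(16 + 134) = 586*150 = 87900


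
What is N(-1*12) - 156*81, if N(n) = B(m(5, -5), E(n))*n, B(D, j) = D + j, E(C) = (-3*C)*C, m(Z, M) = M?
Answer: -7392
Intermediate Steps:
E(C) = -3*C**2
N(n) = n*(-5 - 3*n**2) (N(n) = (-5 - 3*n**2)*n = n*(-5 - 3*n**2))
N(-1*12) - 156*81 = -(-1*12)*(5 + 3*(-1*12)**2) - 156*81 = -1*(-12)*(5 + 3*(-12)**2) - 12636 = -1*(-12)*(5 + 3*144) - 12636 = -1*(-12)*(5 + 432) - 12636 = -1*(-12)*437 - 12636 = 5244 - 12636 = -7392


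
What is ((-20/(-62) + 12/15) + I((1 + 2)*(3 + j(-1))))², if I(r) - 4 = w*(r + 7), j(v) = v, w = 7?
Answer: 221980201/24025 ≈ 9239.5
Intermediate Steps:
I(r) = 53 + 7*r (I(r) = 4 + 7*(r + 7) = 4 + 7*(7 + r) = 4 + (49 + 7*r) = 53 + 7*r)
((-20/(-62) + 12/15) + I((1 + 2)*(3 + j(-1))))² = ((-20/(-62) + 12/15) + (53 + 7*((1 + 2)*(3 - 1))))² = ((-20*(-1/62) + 12*(1/15)) + (53 + 7*(3*2)))² = ((10/31 + ⅘) + (53 + 7*6))² = (174/155 + (53 + 42))² = (174/155 + 95)² = (14899/155)² = 221980201/24025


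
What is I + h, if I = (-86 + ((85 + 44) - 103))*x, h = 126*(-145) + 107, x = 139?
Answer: -26503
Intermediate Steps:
h = -18163 (h = -18270 + 107 = -18163)
I = -8340 (I = (-86 + ((85 + 44) - 103))*139 = (-86 + (129 - 103))*139 = (-86 + 26)*139 = -60*139 = -8340)
I + h = -8340 - 18163 = -26503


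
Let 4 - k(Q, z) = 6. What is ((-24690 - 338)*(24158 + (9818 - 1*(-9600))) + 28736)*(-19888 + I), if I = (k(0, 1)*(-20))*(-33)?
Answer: 23129262241536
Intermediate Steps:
k(Q, z) = -2 (k(Q, z) = 4 - 1*6 = 4 - 6 = -2)
I = -1320 (I = -2*(-20)*(-33) = 40*(-33) = -1320)
((-24690 - 338)*(24158 + (9818 - 1*(-9600))) + 28736)*(-19888 + I) = ((-24690 - 338)*(24158 + (9818 - 1*(-9600))) + 28736)*(-19888 - 1320) = (-25028*(24158 + (9818 + 9600)) + 28736)*(-21208) = (-25028*(24158 + 19418) + 28736)*(-21208) = (-25028*43576 + 28736)*(-21208) = (-1090620128 + 28736)*(-21208) = -1090591392*(-21208) = 23129262241536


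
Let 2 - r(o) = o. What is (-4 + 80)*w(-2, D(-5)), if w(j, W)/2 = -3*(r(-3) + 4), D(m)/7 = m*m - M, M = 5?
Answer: -4104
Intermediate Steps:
r(o) = 2 - o
D(m) = -35 + 7*m**2 (D(m) = 7*(m*m - 1*5) = 7*(m**2 - 5) = 7*(-5 + m**2) = -35 + 7*m**2)
w(j, W) = -54 (w(j, W) = 2*(-3*((2 - 1*(-3)) + 4)) = 2*(-3*((2 + 3) + 4)) = 2*(-3*(5 + 4)) = 2*(-3*9) = 2*(-27) = -54)
(-4 + 80)*w(-2, D(-5)) = (-4 + 80)*(-54) = 76*(-54) = -4104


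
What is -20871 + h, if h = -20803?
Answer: -41674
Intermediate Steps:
-20871 + h = -20871 - 20803 = -41674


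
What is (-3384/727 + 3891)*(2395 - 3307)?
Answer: -2576740176/727 ≈ -3.5443e+6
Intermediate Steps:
(-3384/727 + 3891)*(2395 - 3307) = (-3384*1/727 + 3891)*(-912) = (-3384/727 + 3891)*(-912) = (2825373/727)*(-912) = -2576740176/727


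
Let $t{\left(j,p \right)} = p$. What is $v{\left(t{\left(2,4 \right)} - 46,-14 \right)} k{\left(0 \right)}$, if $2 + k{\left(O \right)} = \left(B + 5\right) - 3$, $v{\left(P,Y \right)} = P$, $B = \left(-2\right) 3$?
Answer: $252$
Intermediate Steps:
$B = -6$
$k{\left(O \right)} = -6$ ($k{\left(O \right)} = -2 + \left(\left(-6 + 5\right) - 3\right) = -2 - 4 = -6$)
$v{\left(t{\left(2,4 \right)} - 46,-14 \right)} k{\left(0 \right)} = \left(4 - 46\right) \left(-6\right) = \left(-42\right) \left(-6\right) = 252$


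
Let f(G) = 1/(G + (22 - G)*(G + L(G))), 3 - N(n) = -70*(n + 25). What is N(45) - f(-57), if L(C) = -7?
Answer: 25069040/5113 ≈ 4903.0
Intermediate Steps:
N(n) = 1753 + 70*n (N(n) = 3 - (-70)*(n + 25) = 3 - (-70)*(25 + n) = 3 - (-1750 - 70*n) = 3 + (1750 + 70*n) = 1753 + 70*n)
f(G) = 1/(G + (-7 + G)*(22 - G)) (f(G) = 1/(G + (22 - G)*(G - 7)) = 1/(G + (22 - G)*(-7 + G)) = 1/(G + (-7 + G)*(22 - G)))
N(45) - f(-57) = (1753 + 70*45) - (-1)/(154 + (-57)² - 30*(-57)) = (1753 + 3150) - (-1)/(154 + 3249 + 1710) = 4903 - (-1)/5113 = 4903 - 1*(-1/5113) = 4903 + 1/5113 = 25069040/5113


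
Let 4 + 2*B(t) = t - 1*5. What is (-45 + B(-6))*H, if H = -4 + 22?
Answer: -945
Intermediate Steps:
B(t) = -9/2 + t/2 (B(t) = -2 + (t - 1*5)/2 = -2 + (t - 5)/2 = -2 + (-5 + t)/2 = -2 + (-5/2 + t/2) = -9/2 + t/2)
H = 18
(-45 + B(-6))*H = (-45 + (-9/2 + (½)*(-6)))*18 = (-45 + (-9/2 - 3))*18 = (-45 - 15/2)*18 = -105/2*18 = -945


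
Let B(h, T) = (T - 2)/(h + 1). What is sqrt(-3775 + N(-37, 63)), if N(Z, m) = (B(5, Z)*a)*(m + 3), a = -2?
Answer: I*sqrt(2917) ≈ 54.009*I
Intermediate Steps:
B(h, T) = (-2 + T)/(1 + h)
N(Z, m) = (3 + m)*(2/3 - Z/3) (N(Z, m) = (((-2 + Z)/(1 + 5))*(-2))*(m + 3) = (((-2 + Z)/6)*(-2))*(3 + m) = ((-1/3 + Z/6)*(-2))*(3 + m) = (2/3 - Z/3)*(3 + m) = (3 + m)*(2/3 - Z/3))
sqrt(-3775 + N(-37, 63)) = sqrt(-3775 - (-2 - 37)*(3 + 63)/3) = sqrt(-3775 - 1/3*(-39)*66) = sqrt(-3775 + 858) = sqrt(-2917) = I*sqrt(2917)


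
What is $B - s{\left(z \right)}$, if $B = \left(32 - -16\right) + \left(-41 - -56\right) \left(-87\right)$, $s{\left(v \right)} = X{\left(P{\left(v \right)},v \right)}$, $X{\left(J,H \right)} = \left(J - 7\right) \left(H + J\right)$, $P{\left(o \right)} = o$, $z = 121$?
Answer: $-28845$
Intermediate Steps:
$X{\left(J,H \right)} = \left(-7 + J\right) \left(H + J\right)$
$s{\left(v \right)} = - 14 v + 2 v^{2}$ ($s{\left(v \right)} = v^{2} - 7 v - 7 v + v v = v^{2} - 7 v - 7 v + v^{2} = - 14 v + 2 v^{2}$)
$B = -1257$ ($B = \left(32 + 16\right) + \left(-41 + 56\right) \left(-87\right) = 48 + 15 \left(-87\right) = 48 - 1305 = -1257$)
$B - s{\left(z \right)} = -1257 - 2 \cdot 121 \left(-7 + 121\right) = -1257 - 2 \cdot 121 \cdot 114 = -1257 - 27588 = -28845$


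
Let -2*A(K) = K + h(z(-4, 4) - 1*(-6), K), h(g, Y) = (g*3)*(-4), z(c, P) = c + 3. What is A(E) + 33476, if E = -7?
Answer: 67019/2 ≈ 33510.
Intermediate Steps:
z(c, P) = 3 + c
h(g, Y) = -12*g (h(g, Y) = (3*g)*(-4) = -12*g)
A(K) = 30 - K/2 (A(K) = -(K - 12*((3 - 4) - 1*(-6)))/2 = -(K - 12*(-1 + 6))/2 = -(K - 12*5)/2 = -(K - 60)/2 = -(-60 + K)/2 = 30 - K/2)
A(E) + 33476 = (30 - ½*(-7)) + 33476 = (30 + 7/2) + 33476 = 67/2 + 33476 = 67019/2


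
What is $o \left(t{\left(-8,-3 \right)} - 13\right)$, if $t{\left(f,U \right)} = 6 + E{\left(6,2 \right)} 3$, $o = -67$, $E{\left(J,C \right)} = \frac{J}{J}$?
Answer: $268$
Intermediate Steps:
$E{\left(J,C \right)} = 1$
$t{\left(f,U \right)} = 9$ ($t{\left(f,U \right)} = 6 + 1 \cdot 3 = 6 + 3 = 9$)
$o \left(t{\left(-8,-3 \right)} - 13\right) = - 67 \left(9 - 13\right) = \left(-67\right) \left(-4\right) = 268$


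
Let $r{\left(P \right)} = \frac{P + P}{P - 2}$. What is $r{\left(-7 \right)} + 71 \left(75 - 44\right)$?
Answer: $\frac{19823}{9} \approx 2202.6$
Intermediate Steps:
$r{\left(P \right)} = \frac{2 P}{-2 + P}$
$r{\left(-7 \right)} + 71 \left(75 - 44\right) = 2 \left(-7\right) \frac{1}{-2 - 7} + 71 \left(75 - 44\right) = 2 \left(-7\right) \frac{1}{-9} + 71 \cdot 31 = 2 \left(-7\right) \left(- \frac{1}{9}\right) + 2201 = \frac{14}{9} + 2201 = \frac{19823}{9}$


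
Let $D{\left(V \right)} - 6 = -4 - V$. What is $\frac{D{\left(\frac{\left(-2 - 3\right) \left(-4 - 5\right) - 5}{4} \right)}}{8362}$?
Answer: $- \frac{4}{4181} \approx -0.00095671$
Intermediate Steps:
$D{\left(V \right)} = 2 - V$ ($D{\left(V \right)} = 6 - \left(4 + V\right) = 2 - V$)
$\frac{D{\left(\frac{\left(-2 - 3\right) \left(-4 - 5\right) - 5}{4} \right)}}{8362} = \frac{2 - \frac{\left(-2 - 3\right) \left(-4 - 5\right) - 5}{4}}{8362} = \left(2 - \left(\left(-5\right) \left(-9\right) - 5\right) \frac{1}{4}\right) \frac{1}{8362} = \left(2 - \left(45 - 5\right) \frac{1}{4}\right) \frac{1}{8362} = \left(2 - 40 \cdot \frac{1}{4}\right) \frac{1}{8362} = \left(2 - 10\right) \frac{1}{8362} = \left(-8\right) \frac{1}{8362} = - \frac{4}{4181}$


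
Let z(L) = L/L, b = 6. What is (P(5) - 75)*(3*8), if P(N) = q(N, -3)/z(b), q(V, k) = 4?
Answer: -1704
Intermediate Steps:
z(L) = 1
P(N) = 4 (P(N) = 4/1 = 4*1 = 4)
(P(5) - 75)*(3*8) = (4 - 75)*(3*8) = -71*24 = -1704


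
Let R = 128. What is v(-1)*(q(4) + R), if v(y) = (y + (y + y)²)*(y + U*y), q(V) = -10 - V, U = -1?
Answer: 0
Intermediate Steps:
v(y) = 0 (v(y) = (y + (y + y)²)*(y - y) = (y + (2*y)²)*0 = (y + 4*y²)*0 = 0)
v(-1)*(q(4) + R) = 0*((-10 - 1*4) + 128) = 0*((-10 - 4) + 128) = 0*(-14 + 128) = 0*114 = 0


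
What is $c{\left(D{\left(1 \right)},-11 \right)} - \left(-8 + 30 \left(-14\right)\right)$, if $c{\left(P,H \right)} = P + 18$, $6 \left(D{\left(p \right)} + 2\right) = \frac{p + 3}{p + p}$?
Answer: $\frac{1333}{3} \approx 444.33$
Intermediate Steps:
$D{\left(p \right)} = -2 + \frac{3 + p}{12 p}$ ($D{\left(p \right)} = -2 + \frac{\left(p + 3\right) \frac{1}{p + p}}{6} = -2 + \frac{\left(3 + p\right) \frac{1}{2 p}}{6} = -2 + \frac{\frac{1}{2} \frac{1}{p} \left(3 + p\right)}{6} = -2 + \frac{3 + p}{12 p}$)
$c{\left(P,H \right)} = 18 + P$
$c{\left(D{\left(1 \right)},-11 \right)} - \left(-8 + 30 \left(-14\right)\right) = \left(18 + \frac{3 - 23}{12 \cdot 1}\right) - \left(-8 + 30 \left(-14\right)\right) = \left(18 + \frac{1}{12} \cdot 1 \left(3 - 23\right)\right) - \left(-8 - 420\right) = \left(18 + \frac{1}{12} \cdot 1 \left(-20\right)\right) - -428 = \left(18 - \frac{5}{3}\right) + 428 = \frac{49}{3} + 428 = \frac{1333}{3}$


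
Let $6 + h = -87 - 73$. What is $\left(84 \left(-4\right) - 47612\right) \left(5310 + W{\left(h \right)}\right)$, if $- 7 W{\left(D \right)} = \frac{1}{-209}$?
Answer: $- \frac{372485524388}{1463} \approx -2.546 \cdot 10^{8}$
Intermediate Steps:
$h = -166$ ($h = -6 - 160 = -166$)
$W{\left(D \right)} = \frac{1}{1463}$ ($W{\left(D \right)} = - \frac{1}{7 \left(-209\right)} = \left(- \frac{1}{7}\right) \left(- \frac{1}{209}\right) = \frac{1}{1463}$)
$\left(84 \left(-4\right) - 47612\right) \left(5310 + W{\left(h \right)}\right) = \left(84 \left(-4\right) - 47612\right) \left(5310 + \frac{1}{1463}\right) = \left(-336 - 47612\right) \frac{7768531}{1463} = \left(-47948\right) \frac{7768531}{1463} = - \frac{372485524388}{1463}$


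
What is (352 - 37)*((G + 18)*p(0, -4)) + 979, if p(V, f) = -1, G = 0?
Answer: -4691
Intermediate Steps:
(352 - 37)*((G + 18)*p(0, -4)) + 979 = (352 - 37)*((0 + 18)*(-1)) + 979 = 315*(18*(-1)) + 979 = 315*(-18) + 979 = -5670 + 979 = -4691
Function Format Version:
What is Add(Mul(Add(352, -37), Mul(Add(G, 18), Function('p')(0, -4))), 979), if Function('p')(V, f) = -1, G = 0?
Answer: -4691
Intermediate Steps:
Add(Mul(Add(352, -37), Mul(Add(G, 18), Function('p')(0, -4))), 979) = Add(Mul(Add(352, -37), Mul(Add(0, 18), -1)), 979) = Add(Mul(315, Mul(18, -1)), 979) = Add(Mul(315, -18), 979) = Add(-5670, 979) = -4691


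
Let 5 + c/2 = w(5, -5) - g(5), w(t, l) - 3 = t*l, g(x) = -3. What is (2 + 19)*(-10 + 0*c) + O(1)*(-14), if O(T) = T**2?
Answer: -224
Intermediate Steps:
w(t, l) = 3 + l*t (w(t, l) = 3 + t*l = 3 + l*t)
c = -48 (c = -10 + 2*((3 - 5*5) - 1*(-3)) = -10 + 2*((3 - 25) + 3) = -10 + 2*(-22 + 3) = -10 + 2*(-19) = -10 - 38 = -48)
(2 + 19)*(-10 + 0*c) + O(1)*(-14) = (2 + 19)*(-10 + 0*(-48)) + 1**2*(-14) = 21*(-10 + 0) + 1*(-14) = 21*(-10) - 14 = -210 - 14 = -224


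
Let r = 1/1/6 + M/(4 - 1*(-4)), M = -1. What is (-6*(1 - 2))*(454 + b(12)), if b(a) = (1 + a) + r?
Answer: 11349/4 ≈ 2837.3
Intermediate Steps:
r = 47/8 (r = 1/1/6 - 1/(4 - 1*(-4)) = 1/(⅙) - 1/(4 + 4) = 1*6 - 1/8 = 6 - 1*⅛ = 6 - ⅛ = 47/8 ≈ 5.8750)
b(a) = 55/8 + a (b(a) = (1 + a) + 47/8 = 55/8 + a)
(-6*(1 - 2))*(454 + b(12)) = (-6*(1 - 2))*(454 + (55/8 + 12)) = (-6*(-1))*(454 + 151/8) = 6*(3783/8) = 11349/4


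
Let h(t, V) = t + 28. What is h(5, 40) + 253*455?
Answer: 115148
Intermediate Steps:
h(t, V) = 28 + t
h(5, 40) + 253*455 = (28 + 5) + 253*455 = 33 + 115115 = 115148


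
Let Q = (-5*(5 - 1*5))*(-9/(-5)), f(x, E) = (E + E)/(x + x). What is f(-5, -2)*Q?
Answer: 0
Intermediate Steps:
f(x, E) = E/x (f(x, E) = (2*E)/((2*x)) = (2*E)*(1/(2*x)) = E/x)
Q = 0 (Q = (-5*(5 - 5))*(-9*(-⅕)) = -5*0*(9/5) = 0*(9/5) = 0)
f(-5, -2)*Q = -2/(-5)*0 = -2*(-⅕)*0 = (⅖)*0 = 0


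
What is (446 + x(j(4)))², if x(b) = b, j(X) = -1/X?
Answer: 3179089/16 ≈ 1.9869e+5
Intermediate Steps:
(446 + x(j(4)))² = (446 - 1/4)² = (446 - 1*¼)² = (446 - ¼)² = (1783/4)² = 3179089/16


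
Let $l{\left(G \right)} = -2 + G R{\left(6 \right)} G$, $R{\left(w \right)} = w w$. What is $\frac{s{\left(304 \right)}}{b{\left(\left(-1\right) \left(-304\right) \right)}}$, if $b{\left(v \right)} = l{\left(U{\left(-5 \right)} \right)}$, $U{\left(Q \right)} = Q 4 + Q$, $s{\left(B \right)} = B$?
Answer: $\frac{152}{11249} \approx 0.013512$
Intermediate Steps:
$R{\left(w \right)} = w^{2}$
$U{\left(Q \right)} = 5 Q$ ($U{\left(Q \right)} = 4 Q + Q = 5 Q$)
$l{\left(G \right)} = -2 + 36 G^{2}$ ($l{\left(G \right)} = -2 + G 6^{2} G = -2 + G 36 G = -2 + 36 G G = -2 + 36 G^{2}$)
$b{\left(v \right)} = 22498$ ($b{\left(v \right)} = -2 + 36 \left(5 \left(-5\right)\right)^{2} = -2 + 36 \left(-25\right)^{2} = -2 + 36 \cdot 625 = -2 + 22500 = 22498$)
$\frac{s{\left(304 \right)}}{b{\left(\left(-1\right) \left(-304\right) \right)}} = \frac{304}{22498} = 304 \cdot \frac{1}{22498} = \frac{152}{11249}$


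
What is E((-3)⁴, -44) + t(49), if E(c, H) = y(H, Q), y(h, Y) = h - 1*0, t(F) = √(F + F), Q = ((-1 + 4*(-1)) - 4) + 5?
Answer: -44 + 7*√2 ≈ -34.101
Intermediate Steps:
Q = -4 (Q = ((-1 - 4) - 4) + 5 = (-5 - 4) + 5 = -9 + 5 = -4)
t(F) = √2*√F (t(F) = √(2*F) = √2*√F)
y(h, Y) = h (y(h, Y) = h + 0 = h)
E(c, H) = H
E((-3)⁴, -44) + t(49) = -44 + √2*√49 = -44 + √2*7 = -44 + 7*√2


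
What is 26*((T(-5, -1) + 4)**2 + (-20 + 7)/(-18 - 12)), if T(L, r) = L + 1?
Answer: 169/15 ≈ 11.267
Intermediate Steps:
T(L, r) = 1 + L
26*((T(-5, -1) + 4)**2 + (-20 + 7)/(-18 - 12)) = 26*(((1 - 5) + 4)**2 + (-20 + 7)/(-18 - 12)) = 26*((-4 + 4)**2 - 13/(-30)) = 26*(0**2 - 13*(-1/30)) = 26*(0 + 13/30) = 26*(13/30) = 169/15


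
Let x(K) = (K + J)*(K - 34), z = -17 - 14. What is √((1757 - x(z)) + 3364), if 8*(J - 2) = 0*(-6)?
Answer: 2*√809 ≈ 56.886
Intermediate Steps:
J = 2 (J = 2 + (0*(-6))/8 = 2 + (⅛)*0 = 2 + 0 = 2)
z = -31
x(K) = (-34 + K)*(2 + K) (x(K) = (K + 2)*(K - 34) = (2 + K)*(-34 + K) = (-34 + K)*(2 + K))
√((1757 - x(z)) + 3364) = √((1757 - (-68 + (-31)² - 32*(-31))) + 3364) = √((1757 - (-68 + 961 + 992)) + 3364) = √((1757 - 1*1885) + 3364) = √((1757 - 1885) + 3364) = √(-128 + 3364) = √3236 = 2*√809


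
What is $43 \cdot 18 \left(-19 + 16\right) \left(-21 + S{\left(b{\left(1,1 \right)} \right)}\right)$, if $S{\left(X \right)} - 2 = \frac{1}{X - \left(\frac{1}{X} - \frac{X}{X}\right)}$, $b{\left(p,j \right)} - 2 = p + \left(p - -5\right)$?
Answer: $\frac{3905604}{89} \approx 43883.0$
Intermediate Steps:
$b{\left(p,j \right)} = 7 + 2 p$ ($b{\left(p,j \right)} = 2 + \left(p + \left(p - -5\right)\right) = 2 + \left(p + \left(p + 5\right)\right) = 2 + \left(p + \left(5 + p\right)\right) = 2 + \left(5 + 2 p\right) = 7 + 2 p$)
$S{\left(X \right)} = 2 + \frac{1}{1 + X - \frac{1}{X}}$ ($S{\left(X \right)} = 2 + \frac{1}{X - \left(\frac{1}{X} - \frac{X}{X}\right)} = 2 + \frac{1}{X + \left(1 - \frac{1}{X}\right)} = 2 + \frac{1}{1 + X - \frac{1}{X}}$)
$43 \cdot 18 \left(-19 + 16\right) \left(-21 + S{\left(b{\left(1,1 \right)} \right)}\right) = 43 \cdot 18 \left(-19 + 16\right) \left(-21 + \frac{-2 + 2 \left(7 + 2 \cdot 1\right)^{2} + 3 \left(7 + 2 \cdot 1\right)}{-1 + \left(7 + 2 \cdot 1\right) + \left(7 + 2 \cdot 1\right)^{2}}\right) = 774 \left(- 3 \left(-21 + \frac{-2 + 2 \left(7 + 2\right)^{2} + 3 \left(7 + 2\right)}{-1 + \left(7 + 2\right) + \left(7 + 2\right)^{2}}\right)\right) = 774 \left(- 3 \left(-21 + \frac{-2 + 2 \cdot 9^{2} + 3 \cdot 9}{-1 + 9 + 9^{2}}\right)\right) = 774 \left(- 3 \left(-21 + \frac{-2 + 2 \cdot 81 + 27}{-1 + 9 + 81}\right)\right) = 774 \left(- 3 \left(-21 + \frac{-2 + 162 + 27}{89}\right)\right) = 774 \left(- 3 \left(-21 + \frac{1}{89} \cdot 187\right)\right) = 774 \left(- 3 \left(-21 + \frac{187}{89}\right)\right) = 774 \left(\left(-3\right) \left(- \frac{1682}{89}\right)\right) = 774 \cdot \frac{5046}{89} = \frac{3905604}{89}$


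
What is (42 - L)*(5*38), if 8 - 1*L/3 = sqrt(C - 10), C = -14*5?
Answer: 3420 + 2280*I*sqrt(5) ≈ 3420.0 + 5098.2*I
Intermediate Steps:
C = -70
L = 24 - 12*I*sqrt(5) (L = 24 - 3*sqrt(-70 - 10) = 24 - 12*I*sqrt(5) ≈ 24.0 - 26.833*I)
(42 - L)*(5*38) = (42 - (24 - 12*I*sqrt(5)))*(5*38) = (42 + (-24 + 12*I*sqrt(5)))*190 = (18 + 12*I*sqrt(5))*190 = 3420 + 2280*I*sqrt(5)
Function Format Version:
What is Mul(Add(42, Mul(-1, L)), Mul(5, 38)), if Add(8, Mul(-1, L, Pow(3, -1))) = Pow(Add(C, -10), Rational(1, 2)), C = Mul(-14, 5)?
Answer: Add(3420, Mul(2280, I, Pow(5, Rational(1, 2)))) ≈ Add(3420.0, Mul(5098.2, I))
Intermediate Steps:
C = -70
L = Add(24, Mul(-12, I, Pow(5, Rational(1, 2)))) (L = Add(24, Mul(-3, Pow(Add(-70, -10), Rational(1, 2)))) = Add(24, Mul(-3, Pow(-80, Rational(1, 2)))) = Add(24, Mul(-3, Mul(4, I, Pow(5, Rational(1, 2))))) = Add(24, Mul(-12, I, Pow(5, Rational(1, 2)))) ≈ Add(24.000, Mul(-26.833, I)))
Mul(Add(42, Mul(-1, L)), Mul(5, 38)) = Mul(Add(42, Mul(-1, Add(24, Mul(-12, I, Pow(5, Rational(1, 2)))))), Mul(5, 38)) = Mul(Add(42, Add(-24, Mul(12, I, Pow(5, Rational(1, 2))))), 190) = Mul(Add(18, Mul(12, I, Pow(5, Rational(1, 2)))), 190) = Add(3420, Mul(2280, I, Pow(5, Rational(1, 2))))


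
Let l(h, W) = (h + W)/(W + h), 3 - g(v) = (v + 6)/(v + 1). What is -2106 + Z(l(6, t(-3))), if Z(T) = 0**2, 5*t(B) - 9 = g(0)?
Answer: -2106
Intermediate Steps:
g(v) = 3 - (6 + v)/(1 + v) (g(v) = 3 - (v + 6)/(v + 1) = 3 - (6 + v)/(1 + v))
t(B) = 6/5 (t(B) = 9/5 + ((-3 + 2*0)/(1 + 0))/5 = 9/5 + ((-3 + 0)/1)/5 = 9/5 + (1*(-3))/5 = 9/5 + (1/5)*(-3) = 9/5 - 3/5 = 6/5)
l(h, W) = 1 (l(h, W) = (W + h)/(W + h) = 1)
Z(T) = 0
-2106 + Z(l(6, t(-3))) = -2106 + 0 = -2106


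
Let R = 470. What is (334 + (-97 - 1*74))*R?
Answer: 76610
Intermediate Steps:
(334 + (-97 - 1*74))*R = (334 + (-97 - 1*74))*470 = (334 + (-97 - 74))*470 = (334 - 171)*470 = 163*470 = 76610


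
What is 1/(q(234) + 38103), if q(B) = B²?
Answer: 1/92859 ≈ 1.0769e-5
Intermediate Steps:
1/(q(234) + 38103) = 1/(234² + 38103) = 1/(54756 + 38103) = 1/92859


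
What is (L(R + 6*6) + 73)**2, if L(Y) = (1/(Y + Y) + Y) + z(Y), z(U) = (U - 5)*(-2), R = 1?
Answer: 11594025/5476 ≈ 2117.2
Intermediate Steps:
z(U) = 10 - 2*U (z(U) = (-5 + U)*(-2) = 10 - 2*U)
L(Y) = 10 + 1/(2*Y) - Y (L(Y) = (1/(Y + Y) + Y) + (10 - 2*Y) = (1/(2*Y) + Y) + (10 - 2*Y) = (Y + 1/(2*Y)) + (10 - 2*Y) = 10 + 1/(2*Y) - Y)
(L(R + 6*6) + 73)**2 = ((10 + 1/(2*(1 + 6*6)) - (1 + 6*6)) + 73)**2 = ((10 + 1/(2*(1 + 36)) - (1 + 36)) + 73)**2 = ((10 + (1/2)/37 - 1*37) + 73)**2 = ((10 + (1/2)*(1/37) - 37) + 73)**2 = ((10 + 1/74 - 37) + 73)**2 = (-1997/74 + 73)**2 = (3405/74)**2 = 11594025/5476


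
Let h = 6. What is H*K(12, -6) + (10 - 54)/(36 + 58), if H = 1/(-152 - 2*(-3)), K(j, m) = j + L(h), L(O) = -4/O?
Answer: -5617/10293 ≈ -0.54571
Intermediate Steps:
K(j, m) = -2/3 + j (K(j, m) = j - 4/6 = j - 4*1/6 = j - 2/3 = -2/3 + j)
H = -1/146 (H = 1/(-152 + 6) = 1/(-146) = -1/146 ≈ -0.0068493)
H*K(12, -6) + (10 - 54)/(36 + 58) = -(-2/3 + 12)/146 + (10 - 54)/(36 + 58) = -1/146*34/3 - 44/94 = -17/219 - 44*1/94 = -17/219 - 22/47 = -5617/10293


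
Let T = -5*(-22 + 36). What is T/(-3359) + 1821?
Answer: 6116809/3359 ≈ 1821.0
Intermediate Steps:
T = -70 (T = -5*14 = -70)
T/(-3359) + 1821 = -70/(-3359) + 1821 = -70*(-1/3359) + 1821 = 70/3359 + 1821 = 6116809/3359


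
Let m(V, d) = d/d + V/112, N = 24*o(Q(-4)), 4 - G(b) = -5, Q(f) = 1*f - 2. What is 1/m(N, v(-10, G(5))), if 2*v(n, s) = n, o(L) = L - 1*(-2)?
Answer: 7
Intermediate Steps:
Q(f) = -2 + f (Q(f) = f - 2 = -2 + f)
G(b) = 9 (G(b) = 4 - 1*(-5) = 4 + 5 = 9)
o(L) = 2 + L (o(L) = L + 2 = 2 + L)
v(n, s) = n/2
N = -96 (N = 24*(2 + (-2 - 4)) = 24*(2 - 6) = 24*(-4) = -96)
m(V, d) = 1 + V/112 (m(V, d) = 1 + V*(1/112) = 1 + V/112)
1/m(N, v(-10, G(5))) = 1/(1 + (1/112)*(-96)) = 1/(1 - 6/7) = 1/(1/7) = 7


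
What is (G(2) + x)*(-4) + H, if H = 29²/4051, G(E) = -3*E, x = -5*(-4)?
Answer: -226015/4051 ≈ -55.792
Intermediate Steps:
x = 20
H = 841/4051 (H = 841*(1/4051) = 841/4051 ≈ 0.20760)
(G(2) + x)*(-4) + H = (-3*2 + 20)*(-4) + 841/4051 = (-6 + 20)*(-4) + 841/4051 = 14*(-4) + 841/4051 = -56 + 841/4051 = -226015/4051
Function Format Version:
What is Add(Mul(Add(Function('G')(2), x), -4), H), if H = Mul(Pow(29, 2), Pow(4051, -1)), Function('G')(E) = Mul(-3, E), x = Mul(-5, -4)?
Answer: Rational(-226015, 4051) ≈ -55.792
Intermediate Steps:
x = 20
H = Rational(841, 4051) (H = Mul(841, Rational(1, 4051)) = Rational(841, 4051) ≈ 0.20760)
Add(Mul(Add(Function('G')(2), x), -4), H) = Add(Mul(Add(Mul(-3, 2), 20), -4), Rational(841, 4051)) = Add(Mul(Add(-6, 20), -4), Rational(841, 4051)) = Add(Mul(14, -4), Rational(841, 4051)) = Add(-56, Rational(841, 4051)) = Rational(-226015, 4051)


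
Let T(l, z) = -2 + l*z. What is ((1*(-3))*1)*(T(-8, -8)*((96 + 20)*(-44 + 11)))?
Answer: 712008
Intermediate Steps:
((1*(-3))*1)*(T(-8, -8)*((96 + 20)*(-44 + 11))) = ((1*(-3))*1)*((-2 - 8*(-8))*((96 + 20)*(-44 + 11))) = (-3*1)*((-2 + 64)*(116*(-33))) = -186*(-3828) = -3*(-237336) = 712008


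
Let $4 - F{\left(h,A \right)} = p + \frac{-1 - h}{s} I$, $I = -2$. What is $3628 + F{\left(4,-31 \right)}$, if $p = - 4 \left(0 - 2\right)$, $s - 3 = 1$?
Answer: $\frac{7243}{2} \approx 3621.5$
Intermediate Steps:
$s = 4$ ($s = 3 + 1 = 4$)
$p = 8$ ($p = \left(-4\right) \left(-2\right) = 8$)
$F{\left(h,A \right)} = - \frac{9}{2} - \frac{h}{2}$ ($F{\left(h,A \right)} = 4 - \left(8 + \frac{-1 - h}{4} \left(-2\right)\right) = 4 - \left(8 + \left(-1 - h\right) \frac{1}{4} \left(-2\right)\right) = 4 - \left(8 + \left(- \frac{1}{4} - \frac{h}{4}\right) \left(-2\right)\right) = 4 - \left(8 + \left(\frac{1}{2} + \frac{h}{2}\right)\right) = 4 - \left(\frac{17}{2} + \frac{h}{2}\right) = - \frac{9}{2} - \frac{h}{2}$)
$3628 + F{\left(4,-31 \right)} = 3628 - \frac{13}{2} = \frac{7243}{2}$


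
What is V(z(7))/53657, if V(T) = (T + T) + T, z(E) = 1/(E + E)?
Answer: 3/751198 ≈ 3.9936e-6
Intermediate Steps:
z(E) = 1/(2*E)
V(T) = 3*T (V(T) = 2*T + T = 3*T)
V(z(7))/53657 = (3*((½)/7))/53657 = (3*((½)*(⅐)))*(1/53657) = (3*(1/14))*(1/53657) = (3/14)*(1/53657) = 3/751198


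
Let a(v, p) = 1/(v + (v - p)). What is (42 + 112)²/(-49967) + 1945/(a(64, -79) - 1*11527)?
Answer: -76705926713/119225659096 ≈ -0.64337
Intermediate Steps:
a(v, p) = 1/(-p + 2*v)
(42 + 112)²/(-49967) + 1945/(a(64, -79) - 1*11527) = (42 + 112)²/(-49967) + 1945/(-1/(-79 - 2*64) - 1*11527) = 154²*(-1/49967) + 1945/(-1/(-79 - 128) - 11527) = 23716*(-1/49967) + 1945/(-1/(-207) - 11527) = -23716/49967 + 1945/(-1*(-1/207) - 11527) = -23716/49967 + 1945/(1/207 - 11527) = -23716/49967 + 1945/(-2386088/207) = -23716/49967 + 1945*(-207/2386088) = -23716/49967 - 402615/2386088 = -76705926713/119225659096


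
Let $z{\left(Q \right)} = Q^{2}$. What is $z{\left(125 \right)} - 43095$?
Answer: $-27470$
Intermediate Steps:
$z{\left(125 \right)} - 43095 = 125^{2} - 43095 = 15625 - 43095 = -27470$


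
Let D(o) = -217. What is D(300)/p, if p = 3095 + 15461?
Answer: -217/18556 ≈ -0.011694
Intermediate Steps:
p = 18556
D(300)/p = -217/18556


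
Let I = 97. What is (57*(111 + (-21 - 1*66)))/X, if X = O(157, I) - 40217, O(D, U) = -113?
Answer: -684/20165 ≈ -0.033920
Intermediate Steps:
X = -40330 (X = -113 - 40217 = -40330)
(57*(111 + (-21 - 1*66)))/X = (57*(111 + (-21 - 1*66)))/(-40330) = (57*(111 + (-21 - 66)))*(-1/40330) = (57*(111 - 87))*(-1/40330) = (57*24)*(-1/40330) = 1368*(-1/40330) = -684/20165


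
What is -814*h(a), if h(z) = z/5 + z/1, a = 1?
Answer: -4884/5 ≈ -976.80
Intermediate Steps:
h(z) = 6*z/5 (h(z) = z*(⅕) + z*1 = z/5 + z = 6*z/5)
-814*h(a) = -4884/5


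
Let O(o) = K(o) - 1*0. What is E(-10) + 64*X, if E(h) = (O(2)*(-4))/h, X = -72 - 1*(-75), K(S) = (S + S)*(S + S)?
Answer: 992/5 ≈ 198.40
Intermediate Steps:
K(S) = 4*S² (K(S) = (2*S)*(2*S) = 4*S²)
O(o) = 4*o² (O(o) = 4*o² - 1*0 = 4*o² + 0 = 4*o²)
X = 3 (X = -72 + 75 = 3)
E(h) = -64/h (E(h) = ((4*2²)*(-4))/h = ((4*4)*(-4))/h = (16*(-4))/h = -64/h)
E(-10) + 64*X = -64/(-10) + 64*3 = -64*(-⅒) + 192 = 32/5 + 192 = 992/5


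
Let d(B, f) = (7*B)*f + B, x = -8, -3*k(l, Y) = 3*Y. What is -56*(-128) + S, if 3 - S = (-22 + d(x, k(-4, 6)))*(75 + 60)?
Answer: -34139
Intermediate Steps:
k(l, Y) = -Y
d(B, f) = B + 7*B*f (d(B, f) = 7*B*f + B = B + 7*B*f)
S = -41307 (S = 3 - (-22 - 8*(1 + 7*(-1*6)))*(75 + 60) = 3 - (-22 - 8*(1 + 7*(-6)))*135 = 3 - (-22 - 8*(1 - 42))*135 = 3 - (-22 - 8*(-41))*135 = 3 - (-22 + 328)*135 = 3 - 306*135 = 3 - 1*41310 = 3 - 41310 = -41307)
-56*(-128) + S = -56*(-128) - 41307 = 7168 - 41307 = -34139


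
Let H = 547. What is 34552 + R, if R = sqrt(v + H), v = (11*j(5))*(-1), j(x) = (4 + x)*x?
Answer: 34552 + 2*sqrt(13) ≈ 34559.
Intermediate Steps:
j(x) = x*(4 + x)
v = -495 (v = (11*(5*(4 + 5)))*(-1) = (11*(5*9))*(-1) = (11*45)*(-1) = 495*(-1) = -495)
R = 2*sqrt(13) (R = sqrt(-495 + 547) = sqrt(52) = 2*sqrt(13) ≈ 7.2111)
34552 + R = 34552 + 2*sqrt(13)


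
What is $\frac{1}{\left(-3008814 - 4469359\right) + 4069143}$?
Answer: $- \frac{1}{3409030} \approx -2.9334 \cdot 10^{-7}$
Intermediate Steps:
$\frac{1}{\left(-3008814 - 4469359\right) + 4069143} = \frac{1}{-7478173 + 4069143} = \frac{1}{-3409030} = - \frac{1}{3409030}$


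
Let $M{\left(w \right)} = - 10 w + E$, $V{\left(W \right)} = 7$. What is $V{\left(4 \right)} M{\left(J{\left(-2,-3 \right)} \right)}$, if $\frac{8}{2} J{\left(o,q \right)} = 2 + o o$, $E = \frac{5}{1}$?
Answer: $-70$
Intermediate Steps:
$E = 5$ ($E = 5 \cdot 1 = 5$)
$J{\left(o,q \right)} = \frac{1}{2} + \frac{o^{2}}{4}$ ($J{\left(o,q \right)} = \frac{2 + o o}{4} = \frac{2 + o^{2}}{4} = \frac{1}{2} + \frac{o^{2}}{4}$)
$M{\left(w \right)} = 5 - 10 w$ ($M{\left(w \right)} = - 10 w + 5 = 5 - 10 w$)
$V{\left(4 \right)} M{\left(J{\left(-2,-3 \right)} \right)} = 7 \left(5 - 10 \left(\frac{1}{2} + \frac{\left(-2\right)^{2}}{4}\right)\right) = 7 \left(5 - 10 \left(\frac{1}{2} + \frac{1}{4} \cdot 4\right)\right) = 7 \left(5 - 10 \left(\frac{1}{2} + 1\right)\right) = 7 \left(5 - 15\right) = 7 \left(-10\right) = -70$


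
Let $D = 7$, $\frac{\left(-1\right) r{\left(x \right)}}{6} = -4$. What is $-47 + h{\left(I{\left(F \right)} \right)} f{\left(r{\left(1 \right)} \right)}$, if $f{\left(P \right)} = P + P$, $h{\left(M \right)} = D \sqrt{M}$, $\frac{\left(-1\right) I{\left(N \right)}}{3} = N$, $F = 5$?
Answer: $-47 + 336 i \sqrt{15} \approx -47.0 + 1301.3 i$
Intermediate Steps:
$r{\left(x \right)} = 24$ ($r{\left(x \right)} = \left(-6\right) \left(-4\right) = 24$)
$I{\left(N \right)} = - 3 N$
$h{\left(M \right)} = 7 \sqrt{M}$
$f{\left(P \right)} = 2 P$
$-47 + h{\left(I{\left(F \right)} \right)} f{\left(r{\left(1 \right)} \right)} = -47 + 7 \sqrt{\left(-3\right) 5} \cdot 2 \cdot 24 = -47 + 7 \sqrt{-15} \cdot 48 = -47 + 7 i \sqrt{15} \cdot 48 = -47 + 336 i \sqrt{15}$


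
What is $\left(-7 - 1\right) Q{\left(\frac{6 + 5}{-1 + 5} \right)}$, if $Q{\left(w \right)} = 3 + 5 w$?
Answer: $-134$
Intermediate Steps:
$\left(-7 - 1\right) Q{\left(\frac{6 + 5}{-1 + 5} \right)} = \left(-7 - 1\right) \left(3 + 5 \frac{6 + 5}{-1 + 5}\right) = - 8 \left(3 + 5 \cdot \frac{11}{4}\right) = - 8 \left(3 + \frac{55}{4}\right) = \left(-8\right) \frac{67}{4} = -134$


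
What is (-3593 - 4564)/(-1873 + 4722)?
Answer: -8157/2849 ≈ -2.8631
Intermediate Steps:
(-3593 - 4564)/(-1873 + 4722) = -8157/2849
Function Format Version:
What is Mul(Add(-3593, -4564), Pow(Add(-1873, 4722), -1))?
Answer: Rational(-8157, 2849) ≈ -2.8631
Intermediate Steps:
Mul(Add(-3593, -4564), Pow(Add(-1873, 4722), -1)) = Mul(-8157, Pow(2849, -1)) = Mul(-8157, Rational(1, 2849)) = Rational(-8157, 2849)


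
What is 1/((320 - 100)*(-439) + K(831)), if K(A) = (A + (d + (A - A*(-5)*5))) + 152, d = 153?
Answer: -1/73838 ≈ -1.3543e-5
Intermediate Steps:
K(A) = 305 + 27*A (K(A) = (A + (153 + (A - A*(-5)*5))) + 152 = (A + (153 + (A - (-5*A)*5))) + 152 = (A + (153 + (A - (-25)*A))) + 152 = (A + (153 + (A + 25*A))) + 152 = (A + (153 + 26*A)) + 152 = (153 + 27*A) + 152 = 305 + 27*A)
1/((320 - 100)*(-439) + K(831)) = 1/((320 - 100)*(-439) + (305 + 27*831)) = 1/(220*(-439) + (305 + 22437)) = 1/(-96580 + 22742) = 1/(-73838) = -1/73838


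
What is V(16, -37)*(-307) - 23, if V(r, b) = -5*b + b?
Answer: -45459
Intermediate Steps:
V(r, b) = -4*b
V(16, -37)*(-307) - 23 = -4*(-37)*(-307) - 23 = 148*(-307) - 23 = -45436 - 23 = -45459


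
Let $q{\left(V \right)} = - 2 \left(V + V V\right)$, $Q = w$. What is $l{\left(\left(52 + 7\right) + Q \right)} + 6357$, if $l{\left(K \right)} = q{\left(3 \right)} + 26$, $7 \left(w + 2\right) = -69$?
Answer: $6359$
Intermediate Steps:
$w = - \frac{83}{7}$ ($w = -2 + \frac{1}{7} \left(-69\right) = -2 - \frac{69}{7} = - \frac{83}{7} \approx -11.857$)
$Q = - \frac{83}{7} \approx -11.857$
$q{\left(V \right)} = - 2 V - 2 V^{2}$ ($q{\left(V \right)} = - 2 \left(V + V^{2}\right) = - 2 V - 2 V^{2}$)
$l{\left(K \right)} = 2$ ($l{\left(K \right)} = \left(-2\right) 3 \left(1 + 3\right) + 26 = \left(-2\right) 3 \cdot 4 + 26 = -24 + 26 = 2$)
$l{\left(\left(52 + 7\right) + Q \right)} + 6357 = 2 + 6357 = 6359$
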